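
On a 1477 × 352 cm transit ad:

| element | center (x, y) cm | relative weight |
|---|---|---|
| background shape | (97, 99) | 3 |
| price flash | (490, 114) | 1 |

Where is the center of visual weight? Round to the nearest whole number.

(195, 103)

Weights sum to 3 + 1 = 4.
Σw·x = 3·97 + 1·490 = 781, so x̄ = 781/4 ≈ 195.25.
Σw·y = 3·99 + 1·114 = 411, so ȳ = 411/4 ≈ 102.75.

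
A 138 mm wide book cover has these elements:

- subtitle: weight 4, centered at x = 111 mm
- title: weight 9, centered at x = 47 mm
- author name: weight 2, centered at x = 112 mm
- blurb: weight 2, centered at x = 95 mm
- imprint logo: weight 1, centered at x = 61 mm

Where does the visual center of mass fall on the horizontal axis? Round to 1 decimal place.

x ≈ 74.6

Weights sum to 4 + 9 + 2 + 2 + 1 = 18.
x-moment: 4·111 + 9·47 + 2·112 + 2·95 + 1·61 = 1342; centroid 1342/18 ≈ 74.56.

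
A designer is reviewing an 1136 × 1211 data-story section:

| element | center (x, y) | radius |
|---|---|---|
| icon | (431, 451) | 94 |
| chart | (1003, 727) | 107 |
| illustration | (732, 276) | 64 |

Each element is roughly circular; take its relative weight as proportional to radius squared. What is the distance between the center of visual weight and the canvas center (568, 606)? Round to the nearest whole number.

≈ 190

r² weights: icon 94² = 8836, chart 107² = 11449, illustration 64² = 4096. Total = 24381.
x-moment: 8836·431 + 11449·1003 + 4096·732 = 18289935; centroid 18289935/24381 ≈ 750.17.
y-moment: 8836·451 + 11449·727 + 4096·276 = 13438955; centroid 13438955/24381 ≈ 551.21.
Offset from (568, 606): Δx ≈ 182.17, Δy ≈ -54.79; distance = √(Δx² + Δy²) ≈ 190.23.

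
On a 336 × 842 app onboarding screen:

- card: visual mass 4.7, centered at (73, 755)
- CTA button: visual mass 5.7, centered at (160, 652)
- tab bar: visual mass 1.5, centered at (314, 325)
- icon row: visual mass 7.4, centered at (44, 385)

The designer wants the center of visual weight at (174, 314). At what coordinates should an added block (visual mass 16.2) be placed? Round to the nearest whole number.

After adding the added block, total weight = 4.7 + 5.7 + 1.5 + 7.4 + 16.2 = 35.5.
x: need Σw·x = 35.5·174 = 6177.0. Existing = 4.7·73 + 5.7·160 + 1.5·314 + 7.4·44 = 2051.7. Remainder 4125.3 / 16.2 ≈ 254.65.
y: need Σw·y = 35.5·314 = 11147.0. Existing = 4.7·755 + 5.7·652 + 1.5·325 + 7.4·385 = 10601.4. Remainder 545.6 / 16.2 ≈ 33.68.

(255, 34)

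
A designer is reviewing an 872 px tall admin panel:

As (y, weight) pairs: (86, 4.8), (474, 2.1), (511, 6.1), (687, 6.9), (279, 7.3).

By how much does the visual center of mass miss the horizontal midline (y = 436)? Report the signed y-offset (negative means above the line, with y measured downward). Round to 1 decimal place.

≈ -20.5 px

Weights sum to 4.8 + 2.1 + 6.1 + 6.9 + 7.3 = 27.2.
y-moment: 4.8·86 + 2.1·474 + 6.1·511 + 6.9·687 + 7.3·279 = 11302.3; centroid 11302.3/27.2 ≈ 415.53.
Offset from y = 436: 415.53 − 436 ≈ -20.47.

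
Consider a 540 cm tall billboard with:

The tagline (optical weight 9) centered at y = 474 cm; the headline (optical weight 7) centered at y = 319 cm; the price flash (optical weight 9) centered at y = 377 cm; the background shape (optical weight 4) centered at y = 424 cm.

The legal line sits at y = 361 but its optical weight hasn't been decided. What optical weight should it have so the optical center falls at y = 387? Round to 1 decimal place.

Known weights sum to 9 + 7 + 9 + 4 = 29; their moment is 9·474 + 7·319 + 9·377 + 4·424 = 11588.
For the centroid to hit 387: (11588 + w·361) / (29 + w) = 387.
Rearranging, w·(361 − 387) = 387·29 − 11588 = -365, so w ≈ -365/-26 = 14.04.

w ≈ 14.0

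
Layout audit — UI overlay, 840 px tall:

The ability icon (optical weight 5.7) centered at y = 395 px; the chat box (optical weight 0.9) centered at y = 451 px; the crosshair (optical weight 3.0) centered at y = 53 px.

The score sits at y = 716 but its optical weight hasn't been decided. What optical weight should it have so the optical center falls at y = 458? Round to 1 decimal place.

w ≈ 6.1

Fixed elements: Σw = 5.7 + 0.9 + 3.0 = 9.6, Σw·y = 5.7·395 + 0.9·451 + 3.0·53 = 2816.4.
Set Σw·y/Σw = 458: (2816.4 + 716w) = 458·(9.6 + w).
Rearranging, w·(716 − 458) = 458·9.6 − 2816.4 = 1580.4, so w ≈ 1580.4/258 = 6.13.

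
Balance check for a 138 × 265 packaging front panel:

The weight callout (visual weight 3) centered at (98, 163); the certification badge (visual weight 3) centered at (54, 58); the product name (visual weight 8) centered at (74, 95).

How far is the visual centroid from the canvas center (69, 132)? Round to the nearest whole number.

≈ 31

Weights sum to 3 + 3 + 8 = 14.
x-moment: 3·98 + 3·54 + 8·74 = 1048; centroid 1048/14 ≈ 74.86.
y-moment: 3·163 + 3·58 + 8·95 = 1423; centroid 1423/14 ≈ 101.64.
From (69, 132): dx = 5.86, dy = -30.36, so the distance is √(dx²+dy²) ≈ 30.92.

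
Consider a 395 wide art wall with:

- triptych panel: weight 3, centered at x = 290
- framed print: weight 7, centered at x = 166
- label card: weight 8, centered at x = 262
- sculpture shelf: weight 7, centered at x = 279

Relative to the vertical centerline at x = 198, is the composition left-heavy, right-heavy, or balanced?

right-heavy

Total weight = 3 + 7 + 8 + 7 = 25.
x-moment: 3·290 + 7·166 + 8·262 + 7·279 = 6081; centroid 6081/25 ≈ 243.24.
Since 243.2 is right of 198, the composition reads right-heavy.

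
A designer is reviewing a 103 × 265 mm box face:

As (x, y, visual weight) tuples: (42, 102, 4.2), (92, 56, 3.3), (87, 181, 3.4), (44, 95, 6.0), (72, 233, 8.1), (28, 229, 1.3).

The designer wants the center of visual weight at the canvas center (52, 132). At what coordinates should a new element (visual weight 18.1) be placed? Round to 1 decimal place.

New total weight: (4.2 + 3.3 + 3.4 + 6.0 + 8.1 + 1.3) + 18.1 = 44.4.
Along x: (1659.4 + 18.1·x) / 44.4 = 52 (existing moment 4.2·42 + 3.3·92 + 3.4·87 + 6.0·44 + 8.1·72 + 1.3·28 = 1659.4) ⇒ x = (2308.8 − 1659.4) / 18.1 ≈ 35.88.
Along y: (3983.6 + 18.1·y) / 44.4 = 132 (existing moment 4.2·102 + 3.3·56 + 3.4·181 + 6.0·95 + 8.1·233 + 1.3·229 = 3983.6) ⇒ y = (5860.8 − 3983.6) / 18.1 ≈ 103.71.

(35.9, 103.7)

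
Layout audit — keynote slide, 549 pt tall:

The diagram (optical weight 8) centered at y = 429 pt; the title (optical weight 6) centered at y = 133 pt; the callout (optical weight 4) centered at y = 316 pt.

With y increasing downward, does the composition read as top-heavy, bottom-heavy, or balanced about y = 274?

bottom-heavy

Weights sum to 8 + 6 + 4 = 18.
Σw·y = 8·429 + 6·133 + 4·316 = 5494, so ȳ = 5494/18 ≈ 305.22.
305.2 vs midline 274 → bottom-heavy.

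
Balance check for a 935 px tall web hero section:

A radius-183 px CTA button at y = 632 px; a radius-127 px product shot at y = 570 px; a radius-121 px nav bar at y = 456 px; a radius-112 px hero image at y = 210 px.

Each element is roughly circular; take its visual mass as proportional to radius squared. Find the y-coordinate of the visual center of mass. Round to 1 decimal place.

y ≈ 516.5

Weights ∝ r²: CTA button 183² = 33489, product shot 127² = 16129, nav bar 121² = 14641, hero image 112² = 12544; Σw = 76803.
y: (33489·632 + 16129·570 + 14641·456 + 12544·210) / 76803 = 39669114 / 76803 ≈ 516.50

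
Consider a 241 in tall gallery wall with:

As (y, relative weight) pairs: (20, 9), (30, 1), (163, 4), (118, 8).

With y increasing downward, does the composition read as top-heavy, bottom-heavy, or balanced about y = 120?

top-heavy

Total weight = 9 + 1 + 4 + 8 = 22.
y-moment: 9·20 + 1·30 + 4·163 + 8·118 = 1806; centroid 1806/22 ≈ 82.09.
82.1 vs midline 120 → top-heavy.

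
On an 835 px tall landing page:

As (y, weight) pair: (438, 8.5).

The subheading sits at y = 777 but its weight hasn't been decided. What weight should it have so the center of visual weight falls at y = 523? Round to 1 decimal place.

Known: weight 8.5 with moment 8.5·438 = 3723.0.
For the centroid to hit 523: (3723.0 + w·777) / (8.5 + w) = 523.
Rearranging, w·(777 − 523) = 523·8.5 − 3723.0 = 722.5, so w ≈ 722.5/254 = 2.84.

w ≈ 2.8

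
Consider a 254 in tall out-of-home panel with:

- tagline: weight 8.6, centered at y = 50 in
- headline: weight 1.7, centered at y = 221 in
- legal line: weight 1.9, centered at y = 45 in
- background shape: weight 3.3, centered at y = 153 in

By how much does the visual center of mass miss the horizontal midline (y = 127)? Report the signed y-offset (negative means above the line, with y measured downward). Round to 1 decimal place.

≈ -36.9 in

Σw = 8.6 + 1.7 + 1.9 + 3.3 = 15.5.
y: (8.6·50 + 1.7·221 + 1.9·45 + 3.3·153) / 15.5 = 1396.1 / 15.5 ≈ 90.07
Against y = 127, that's 90.07 − 127 = -36.93.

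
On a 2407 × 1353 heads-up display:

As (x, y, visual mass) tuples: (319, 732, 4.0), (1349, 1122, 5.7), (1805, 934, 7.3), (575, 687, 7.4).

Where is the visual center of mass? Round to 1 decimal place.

(1081.8, 869.9)

Weights sum to 4.0 + 5.7 + 7.3 + 7.4 = 24.4.
x: (4.0·319 + 5.7·1349 + 7.3·1805 + 7.4·575) / 24.4 = 26396.8 / 24.4 ≈ 1081.84
y: (4.0·732 + 5.7·1122 + 7.3·934 + 7.4·687) / 24.4 = 21225.4 / 24.4 ≈ 869.89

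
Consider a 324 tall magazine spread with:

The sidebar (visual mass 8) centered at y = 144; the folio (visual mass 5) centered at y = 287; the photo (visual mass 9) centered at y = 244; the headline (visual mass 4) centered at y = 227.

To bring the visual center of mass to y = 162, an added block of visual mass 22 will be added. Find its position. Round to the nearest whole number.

After adding the added block, total weight = 8 + 5 + 9 + 4 + 22 = 48.
y: target moment 48×162 = 7776; current 8·144 + 5·287 + 9·244 + 4·227 = 5691; the added block supplies 2085, so y = 2085/22 ≈ 94.77.

y ≈ 95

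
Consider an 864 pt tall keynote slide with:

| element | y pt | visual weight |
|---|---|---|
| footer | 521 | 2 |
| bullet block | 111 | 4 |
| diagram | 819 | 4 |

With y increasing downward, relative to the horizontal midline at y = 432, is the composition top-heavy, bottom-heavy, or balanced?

bottom-heavy

Weights sum to 2 + 4 + 4 = 10.
Σw·y = 2·521 + 4·111 + 4·819 = 4762, so ȳ = 4762/10 ≈ 476.20.
476.2 vs midline 432 → bottom-heavy.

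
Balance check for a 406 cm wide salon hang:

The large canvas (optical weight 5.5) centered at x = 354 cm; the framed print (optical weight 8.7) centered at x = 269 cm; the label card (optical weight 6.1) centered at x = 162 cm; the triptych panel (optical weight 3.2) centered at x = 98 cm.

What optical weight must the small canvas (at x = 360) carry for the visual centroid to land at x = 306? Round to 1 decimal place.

w ≈ 29.7

Known weights sum to 5.5 + 8.7 + 6.1 + 3.2 = 23.5; their moment is 5.5·354 + 8.7·269 + 6.1·162 + 3.2·98 = 5589.1.
Balance at x = 306 requires (5589.1 + w·360) / (23.5 + w) = 306.
Solving: w = (306·23.5 − 5589.1) / (360 − 306) = 1601.9 / 54 ≈ 29.66.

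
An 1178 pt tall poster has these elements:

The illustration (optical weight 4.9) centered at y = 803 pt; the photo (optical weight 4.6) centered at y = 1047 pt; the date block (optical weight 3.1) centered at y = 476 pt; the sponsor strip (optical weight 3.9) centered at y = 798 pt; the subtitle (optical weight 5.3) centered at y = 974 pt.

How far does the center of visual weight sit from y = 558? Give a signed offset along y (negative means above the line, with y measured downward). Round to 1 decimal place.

≈ 290.7 pt

Σw = 4.9 + 4.6 + 3.1 + 3.9 + 5.3 = 21.8.
Σw·y = 4.9·803 + 4.6·1047 + 3.1·476 + 3.9·798 + 5.3·974 = 18500.9, so ȳ = 18500.9/21.8 ≈ 848.67.
Against y = 558, that's 848.67 − 558 = 290.67.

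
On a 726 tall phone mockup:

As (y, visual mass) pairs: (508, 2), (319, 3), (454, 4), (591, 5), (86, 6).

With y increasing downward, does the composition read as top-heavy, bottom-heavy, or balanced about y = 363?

balanced

Σw = 2 + 3 + 4 + 5 + 6 = 20.
y: (2·508 + 3·319 + 4·454 + 5·591 + 6·86) / 20 = 7260 / 20 ≈ 363.00
That equals the midline 363 — balanced.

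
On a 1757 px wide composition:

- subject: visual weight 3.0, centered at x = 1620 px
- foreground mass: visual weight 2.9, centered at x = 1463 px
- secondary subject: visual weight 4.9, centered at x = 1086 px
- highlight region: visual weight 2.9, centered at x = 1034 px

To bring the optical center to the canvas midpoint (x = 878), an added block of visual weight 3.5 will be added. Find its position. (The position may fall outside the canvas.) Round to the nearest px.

After adding the added block, total weight = 3.0 + 2.9 + 4.9 + 2.9 + 3.5 = 17.2.
x: target moment 17.2×878 = 15101.6; current 3.0·1620 + 2.9·1463 + 4.9·1086 + 2.9·1034 = 17422.7; the added block supplies -2321.1, so x = -2321.1/3.5 ≈ -663.17.

x ≈ -663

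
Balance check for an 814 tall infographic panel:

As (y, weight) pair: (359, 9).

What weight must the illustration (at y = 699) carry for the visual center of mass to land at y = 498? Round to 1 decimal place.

w ≈ 6.2

Known: weight 9 with moment 9·359 = 3231.
For the centroid to hit 498: (3231 + w·699) / (9 + w) = 498.
Solving: w = (498·9 − 3231) / (699 − 498) = 1251 / 201 ≈ 6.22.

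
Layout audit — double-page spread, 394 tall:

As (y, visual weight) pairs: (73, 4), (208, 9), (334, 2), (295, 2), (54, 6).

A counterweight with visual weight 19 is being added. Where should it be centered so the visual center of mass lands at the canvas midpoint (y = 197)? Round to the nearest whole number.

With the counterweight, Σw becomes 4 + 9 + 2 + 2 + 6 + 19 = 42.
y: target moment 42×197 = 8274; current 4·73 + 9·208 + 2·334 + 2·295 + 6·54 = 3746; the counterweight supplies 4528, so y = 4528/19 ≈ 238.32.

y ≈ 238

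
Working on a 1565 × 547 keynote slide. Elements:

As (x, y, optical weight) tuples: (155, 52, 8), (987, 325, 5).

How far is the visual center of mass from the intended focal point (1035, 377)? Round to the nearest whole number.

Σw = 8 + 5 = 13.
x: (8·155 + 5·987) / 13 = 6175 / 13 ≈ 475.00
y: (8·52 + 5·325) / 13 = 2041 / 13 ≈ 157.00
From (1035, 377): dx = -560.00, dy = -220.00, so the distance is √(dx²+dy²) ≈ 601.66.

≈ 602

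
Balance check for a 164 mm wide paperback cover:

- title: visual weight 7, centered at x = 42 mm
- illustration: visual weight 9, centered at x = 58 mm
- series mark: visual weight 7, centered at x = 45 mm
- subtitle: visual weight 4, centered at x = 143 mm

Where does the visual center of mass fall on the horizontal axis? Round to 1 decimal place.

Weights sum to 7 + 9 + 7 + 4 = 27.
x-moment: 7·42 + 9·58 + 7·45 + 4·143 = 1703; centroid 1703/27 ≈ 63.07.

x ≈ 63.1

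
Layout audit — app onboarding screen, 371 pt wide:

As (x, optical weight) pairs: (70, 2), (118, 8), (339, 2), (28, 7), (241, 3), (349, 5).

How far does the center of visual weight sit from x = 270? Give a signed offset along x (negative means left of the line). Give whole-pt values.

≈ -106 pt

Total weight = 2 + 8 + 2 + 7 + 3 + 5 = 27.
Σw·x = 2·70 + 8·118 + 2·339 + 7·28 + 3·241 + 5·349 = 4426, so x̄ = 4426/27 ≈ 163.93.
Against x = 270, that's 163.93 − 270 = -106.07.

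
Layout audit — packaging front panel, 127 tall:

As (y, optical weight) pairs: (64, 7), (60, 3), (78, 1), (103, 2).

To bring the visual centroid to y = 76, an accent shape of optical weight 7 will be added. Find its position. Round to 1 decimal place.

y ≈ 86.9

With the accent shape, Σw becomes 7 + 3 + 1 + 2 + 7 = 20.
Along y: (912 + 7·y) / 20 = 76 (existing moment 7·64 + 3·60 + 1·78 + 2·103 = 912) ⇒ y = (1520 − 912) / 7 ≈ 86.86.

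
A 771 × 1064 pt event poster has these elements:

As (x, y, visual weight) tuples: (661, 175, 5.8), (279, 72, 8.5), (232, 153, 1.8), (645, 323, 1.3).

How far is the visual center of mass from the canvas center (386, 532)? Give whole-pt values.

≈ 401 pt

Total weight = 5.8 + 8.5 + 1.8 + 1.3 = 17.4.
x: (5.8·661 + 8.5·279 + 1.8·232 + 1.3·645) / 17.4 = 7461.4 / 17.4 ≈ 428.82
y: (5.8·175 + 8.5·72 + 1.8·153 + 1.3·323) / 17.4 = 2322.3 / 17.4 ≈ 133.47
From (386, 532): dx = 42.82, dy = -398.53, so the distance is √(dx²+dy²) ≈ 400.83.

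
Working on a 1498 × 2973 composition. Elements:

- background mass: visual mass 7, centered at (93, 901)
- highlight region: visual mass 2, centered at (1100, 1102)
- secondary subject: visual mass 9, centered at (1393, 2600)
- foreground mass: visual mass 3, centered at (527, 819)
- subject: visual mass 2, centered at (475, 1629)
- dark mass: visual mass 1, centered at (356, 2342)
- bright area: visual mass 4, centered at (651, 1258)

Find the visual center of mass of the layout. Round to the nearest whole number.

(746, 1607)

Total weight = 7 + 2 + 9 + 3 + 2 + 1 + 4 = 28.
Σw·x = 20879; x̄ = 20879/28 ≈ 745.68.
y: moment 45000 / weight 28 ≈ 1607.14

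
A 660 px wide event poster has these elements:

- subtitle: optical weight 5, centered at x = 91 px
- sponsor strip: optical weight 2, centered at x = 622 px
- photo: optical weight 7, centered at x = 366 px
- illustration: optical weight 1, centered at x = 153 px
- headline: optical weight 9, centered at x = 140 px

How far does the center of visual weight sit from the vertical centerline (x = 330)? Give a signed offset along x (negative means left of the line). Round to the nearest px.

≈ -94 px

Weights sum to 5 + 2 + 7 + 1 + 9 = 24.
x-moment: 5·91 + 2·622 + 7·366 + 1·153 + 9·140 = 5674; centroid 5674/24 ≈ 236.42.
Against x = 330, that's 236.42 − 330 = -93.58.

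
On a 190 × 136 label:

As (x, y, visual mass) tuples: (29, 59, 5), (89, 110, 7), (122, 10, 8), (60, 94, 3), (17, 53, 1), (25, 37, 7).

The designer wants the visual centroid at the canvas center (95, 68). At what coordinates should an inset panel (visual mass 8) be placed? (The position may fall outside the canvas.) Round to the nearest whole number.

New total weight: (5 + 7 + 8 + 3 + 1 + 7) + 8 = 39.
Along x: (2116 + 8·x) / 39 = 95 (existing moment 5·29 + 7·89 + 8·122 + 3·60 + 1·17 + 7·25 = 2116) ⇒ x = (3705 − 2116) / 8 ≈ 198.62.
Along y: (1739 + 8·y) / 39 = 68 (existing moment 5·59 + 7·110 + 8·10 + 3·94 + 1·53 + 7·37 = 1739) ⇒ y = (2652 − 1739) / 8 ≈ 114.12.

(199, 114)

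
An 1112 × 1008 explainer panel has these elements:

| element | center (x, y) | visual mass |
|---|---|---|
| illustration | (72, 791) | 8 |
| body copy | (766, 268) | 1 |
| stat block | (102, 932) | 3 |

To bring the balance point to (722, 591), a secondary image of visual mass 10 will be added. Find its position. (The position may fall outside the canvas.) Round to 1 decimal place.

(1423.6, 361.0)

With the secondary image, Σw becomes 8 + 1 + 3 + 10 = 22.
x: need Σw·x = 22·722 = 15884. Existing = 8·72 + 1·766 + 3·102 = 1648. Remainder 14236 / 10 ≈ 1423.60.
y: need Σw·y = 22·591 = 13002. Existing = 8·791 + 1·268 + 3·932 = 9392. Remainder 3610 / 10 ≈ 361.00.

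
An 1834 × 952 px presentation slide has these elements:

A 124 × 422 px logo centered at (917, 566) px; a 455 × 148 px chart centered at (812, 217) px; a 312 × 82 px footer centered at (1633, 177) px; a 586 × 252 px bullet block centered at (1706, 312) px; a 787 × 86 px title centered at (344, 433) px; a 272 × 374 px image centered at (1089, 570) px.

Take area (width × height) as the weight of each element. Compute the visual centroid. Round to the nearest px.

Areas: logo 124·422 = 52328, chart 455·148 = 67340, footer 312·82 = 25584, bullet block 586·252 = 147672, title 787·86 = 67682, image 272·374 = 101728. Total weight = 462334.
Σw·x = 52328·917 + 67340·812 + 25584·1633 + 147672·1706 + 67682·344 + 101728·1089 = 530436360, so x̄ = 530436360/462334 ≈ 1147.30.
Σw·y = 52328·566 + 67340·217 + 25584·177 + 147672·312 + 67682·433 + 101728·570 = 182123726, so ȳ = 182123726/462334 ≈ 393.92.

(1147, 394)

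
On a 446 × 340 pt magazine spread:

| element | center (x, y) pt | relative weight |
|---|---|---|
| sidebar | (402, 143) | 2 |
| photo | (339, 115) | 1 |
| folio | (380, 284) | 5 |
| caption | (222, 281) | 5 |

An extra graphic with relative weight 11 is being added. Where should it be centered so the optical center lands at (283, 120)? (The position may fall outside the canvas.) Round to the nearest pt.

(240, -31)

New total weight: (2 + 1 + 5 + 5) + 11 = 24.
Along x: (4153 + 11·x) / 24 = 283 (existing moment 2·402 + 1·339 + 5·380 + 5·222 = 4153) ⇒ x = (6792 − 4153) / 11 ≈ 239.91.
Along y: (3226 + 11·y) / 24 = 120 (existing moment 2·143 + 1·115 + 5·284 + 5·281 = 3226) ⇒ y = (2880 − 3226) / 11 ≈ -31.45.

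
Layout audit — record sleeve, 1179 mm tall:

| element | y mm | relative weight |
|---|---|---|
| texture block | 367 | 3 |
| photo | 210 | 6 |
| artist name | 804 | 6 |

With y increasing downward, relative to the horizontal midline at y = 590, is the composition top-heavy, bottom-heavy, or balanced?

Σw = 3 + 6 + 6 = 15.
y-moment: 3·367 + 6·210 + 6·804 = 7185; centroid 7185/15 ≈ 479.00.
479.0 lies above (smaller y than) the midline 590, so the layout is top-heavy.

top-heavy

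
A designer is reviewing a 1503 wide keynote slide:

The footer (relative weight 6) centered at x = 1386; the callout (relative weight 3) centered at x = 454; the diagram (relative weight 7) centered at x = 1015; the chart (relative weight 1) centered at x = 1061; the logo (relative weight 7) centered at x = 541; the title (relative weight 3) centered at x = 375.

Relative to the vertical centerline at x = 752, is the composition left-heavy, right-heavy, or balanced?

Total weight = 6 + 3 + 7 + 1 + 7 + 3 = 27.
x: (6·1386 + 3·454 + 7·1015 + 1·1061 + 7·541 + 3·375) / 27 = 22756 / 27 ≈ 842.81
842.8 lies right of the midline 752, so the layout is right-heavy.

right-heavy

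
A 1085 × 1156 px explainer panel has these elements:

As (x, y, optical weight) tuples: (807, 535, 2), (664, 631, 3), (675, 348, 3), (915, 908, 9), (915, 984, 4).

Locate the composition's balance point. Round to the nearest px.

Σw = 2 + 3 + 3 + 9 + 4 = 21.
x-moment: 2·807 + 3·664 + 3·675 + 9·915 + 4·915 = 17526; centroid 17526/21 ≈ 834.57.
y-moment: 2·535 + 3·631 + 3·348 + 9·908 + 4·984 = 16115; centroid 16115/21 ≈ 767.38.

(835, 767)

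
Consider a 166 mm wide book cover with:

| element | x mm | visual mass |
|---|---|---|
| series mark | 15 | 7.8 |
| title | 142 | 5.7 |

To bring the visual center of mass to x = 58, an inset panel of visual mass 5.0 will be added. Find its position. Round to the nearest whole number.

x ≈ 29

New total weight: (7.8 + 5.7) + 5.0 = 18.5.
x: target moment 18.5×58 = 1073.0; current 7.8·15 + 5.7·142 = 926.4; the inset panel supplies 146.6, so x = 146.6/5.0 ≈ 29.32.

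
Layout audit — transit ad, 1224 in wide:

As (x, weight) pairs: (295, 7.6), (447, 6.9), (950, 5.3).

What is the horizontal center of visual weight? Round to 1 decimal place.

x ≈ 523.3

Weights sum to 7.6 + 6.9 + 5.3 = 19.8.
Σw·x = 7.6·295 + 6.9·447 + 5.3·950 = 10361.3, so x̄ = 10361.3/19.8 ≈ 523.30.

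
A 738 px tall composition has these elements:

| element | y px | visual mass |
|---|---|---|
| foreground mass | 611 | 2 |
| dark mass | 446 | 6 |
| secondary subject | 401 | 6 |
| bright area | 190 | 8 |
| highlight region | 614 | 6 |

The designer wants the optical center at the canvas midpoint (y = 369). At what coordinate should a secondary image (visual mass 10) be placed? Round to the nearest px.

y ≈ 251

After adding the secondary image, total weight = 2 + 6 + 6 + 8 + 6 + 10 = 38.
y: target moment 38×369 = 14022; current 2·611 + 6·446 + 6·401 + 8·190 + 6·614 = 11508; the secondary image supplies 2514, so y = 2514/10 ≈ 251.40.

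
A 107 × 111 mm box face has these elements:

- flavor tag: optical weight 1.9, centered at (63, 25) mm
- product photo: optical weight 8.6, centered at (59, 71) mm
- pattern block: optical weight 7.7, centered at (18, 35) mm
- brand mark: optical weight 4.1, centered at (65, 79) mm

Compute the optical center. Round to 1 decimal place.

(46.3, 56.1)

Total weight = 1.9 + 8.6 + 7.7 + 4.1 = 22.3.
Σw·x = 1.9·63 + 8.6·59 + 7.7·18 + 4.1·65 = 1032.2, so x̄ = 1032.2/22.3 ≈ 46.29.
Σw·y = 1.9·25 + 8.6·71 + 7.7·35 + 4.1·79 = 1251.5, so ȳ = 1251.5/22.3 ≈ 56.12.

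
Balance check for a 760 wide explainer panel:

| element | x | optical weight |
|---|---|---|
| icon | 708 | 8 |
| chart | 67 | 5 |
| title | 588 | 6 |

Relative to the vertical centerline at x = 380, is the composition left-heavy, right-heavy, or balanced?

right-heavy

Σw = 8 + 5 + 6 = 19.
x: (8·708 + 5·67 + 6·588) / 19 = 9527 / 19 ≈ 501.42
Since 501.4 is right of 380, the composition reads right-heavy.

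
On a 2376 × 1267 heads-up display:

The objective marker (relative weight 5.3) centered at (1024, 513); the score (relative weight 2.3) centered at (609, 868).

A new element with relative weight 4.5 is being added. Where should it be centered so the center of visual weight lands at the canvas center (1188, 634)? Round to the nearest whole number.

(1677, 657)

After adding the new element, total weight = 5.3 + 2.3 + 4.5 = 12.1.
Along x: (6827.9 + 4.5·x) / 12.1 = 1188 (existing moment 5.3·1024 + 2.3·609 = 6827.9) ⇒ x = (14374.8 − 6827.9) / 4.5 ≈ 1677.09.
Along y: (4715.3 + 4.5·y) / 12.1 = 634 (existing moment 5.3·513 + 2.3·868 = 4715.3) ⇒ y = (7671.4 − 4715.3) / 4.5 ≈ 656.91.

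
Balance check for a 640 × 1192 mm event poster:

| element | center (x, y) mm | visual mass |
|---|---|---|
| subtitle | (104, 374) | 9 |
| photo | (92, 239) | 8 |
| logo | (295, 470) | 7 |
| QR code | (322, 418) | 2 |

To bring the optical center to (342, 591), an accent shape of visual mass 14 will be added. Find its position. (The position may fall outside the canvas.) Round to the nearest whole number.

(664, 1017)

New total weight: (9 + 8 + 7 + 2) + 14 = 40.
Along x: (4381 + 14·x) / 40 = 342 (existing moment 9·104 + 8·92 + 7·295 + 2·322 = 4381) ⇒ x = (13680 − 4381) / 14 ≈ 664.21.
Along y: (9404 + 14·y) / 40 = 591 (existing moment 9·374 + 8·239 + 7·470 + 2·418 = 9404) ⇒ y = (23640 − 9404) / 14 ≈ 1016.86.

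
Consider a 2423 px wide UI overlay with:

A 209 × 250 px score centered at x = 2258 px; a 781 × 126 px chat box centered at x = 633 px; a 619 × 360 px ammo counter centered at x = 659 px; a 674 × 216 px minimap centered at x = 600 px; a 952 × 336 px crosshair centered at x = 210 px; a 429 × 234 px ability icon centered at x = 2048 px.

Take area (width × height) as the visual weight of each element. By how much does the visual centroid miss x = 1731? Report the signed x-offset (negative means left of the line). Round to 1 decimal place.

≈ -999.4 px

Areas: score 209·250 = 52250, chat box 781·126 = 98406, ammo counter 619·360 = 222840, minimap 674·216 = 145584, crosshair 952·336 = 319872, ability icon 429·234 = 100386. Total weight = 939338.
Σw·x = 52250·2258 + 98406·633 + 222840·659 + 145584·600 + 319872·210 + 100386·2048 = 687237106, so x̄ = 687237106/939338 ≈ 731.62.
Against x = 1731, that's 731.62 − 1731 = -999.38.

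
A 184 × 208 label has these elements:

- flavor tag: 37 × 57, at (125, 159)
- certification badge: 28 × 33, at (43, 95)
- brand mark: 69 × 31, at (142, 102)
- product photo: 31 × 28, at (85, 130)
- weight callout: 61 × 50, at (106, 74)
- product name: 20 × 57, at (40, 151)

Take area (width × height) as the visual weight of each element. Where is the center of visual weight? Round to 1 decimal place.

Areas → weights: flavor tag 37·57 = 2109, certification badge 28·33 = 924, brand mark 69·31 = 2139, product photo 31·28 = 868, weight callout 61·50 = 3050, product name 20·57 = 1140; Σw = 10230.
x-moment: 2109·125 + 924·43 + 2139·142 + 868·85 + 3050·106 + 1140·40 = 1049775; centroid 1049775/10230 ≈ 102.62.
y-moment: 2109·159 + 924·95 + 2139·102 + 868·130 + 3050·74 + 1140·151 = 1151969; centroid 1151969/10230 ≈ 112.61.

(102.6, 112.6)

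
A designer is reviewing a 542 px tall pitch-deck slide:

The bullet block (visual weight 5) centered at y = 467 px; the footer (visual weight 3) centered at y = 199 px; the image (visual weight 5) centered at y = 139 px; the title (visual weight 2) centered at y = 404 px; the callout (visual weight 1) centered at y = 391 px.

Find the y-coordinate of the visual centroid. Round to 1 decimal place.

Total weight = 5 + 3 + 5 + 2 + 1 = 16.
Σw·y = 5·467 + 3·199 + 5·139 + 2·404 + 1·391 = 4826, so ȳ = 4826/16 ≈ 301.62.

y ≈ 301.6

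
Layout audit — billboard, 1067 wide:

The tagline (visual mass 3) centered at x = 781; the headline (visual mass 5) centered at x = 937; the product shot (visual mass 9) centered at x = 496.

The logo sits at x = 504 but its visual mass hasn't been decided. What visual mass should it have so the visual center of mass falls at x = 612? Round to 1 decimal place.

w ≈ 10.1

Existing Σw = 17 (3 + 5 + 9); existing moment 3·781 + 5·937 + 9·496 = 11492.
Set Σw·x/Σw = 612: (11492 + 504w) = 612·(17 + w).
Solving: w = (612·17 − 11492) / (504 − 612) = -1088 / -108 ≈ 10.07.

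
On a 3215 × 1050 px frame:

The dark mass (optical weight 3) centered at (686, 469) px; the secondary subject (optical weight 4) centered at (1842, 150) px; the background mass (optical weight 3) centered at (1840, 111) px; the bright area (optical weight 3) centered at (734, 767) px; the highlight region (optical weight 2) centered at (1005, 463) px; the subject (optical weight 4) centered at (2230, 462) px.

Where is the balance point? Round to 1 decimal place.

Total weight = 3 + 4 + 3 + 3 + 2 + 4 = 19.
Σw·x = 3·686 + 4·1842 + 3·1840 + 3·734 + 2·1005 + 4·2230 = 28078, so x̄ = 28078/19 ≈ 1477.79.
Σw·y = 3·469 + 4·150 + 3·111 + 3·767 + 2·463 + 4·462 = 7415, so ȳ = 7415/19 ≈ 390.26.

(1477.8, 390.3)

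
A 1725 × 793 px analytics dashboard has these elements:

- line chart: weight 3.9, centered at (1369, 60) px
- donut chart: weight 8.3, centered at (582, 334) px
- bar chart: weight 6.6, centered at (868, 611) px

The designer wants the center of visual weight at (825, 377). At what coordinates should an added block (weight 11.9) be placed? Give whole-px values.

After adding the added block, total weight = 3.9 + 8.3 + 6.6 + 11.9 = 30.7.
x: target moment 30.7×825 = 25327.5; current 3.9·1369 + 8.3·582 + 6.6·868 = 15898.5; the added block supplies 9429.0, so x = 9429.0/11.9 ≈ 792.35.
y: target moment 30.7×377 = 11573.9; current 3.9·60 + 8.3·334 + 6.6·611 = 7038.8; the added block supplies 4535.1, so y = 4535.1/11.9 ≈ 381.10.

(792, 381)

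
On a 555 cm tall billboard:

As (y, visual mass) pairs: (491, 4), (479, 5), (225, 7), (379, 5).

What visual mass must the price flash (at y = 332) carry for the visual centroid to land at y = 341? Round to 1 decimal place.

Existing Σw = 21 (4 + 5 + 7 + 5); existing moment 4·491 + 5·479 + 7·225 + 5·379 = 7829.
Set Σw·y/Σw = 341: (7829 + 332w) = 341·(21 + w).
So w = (341·21 − 7829)/(332 − 341) = -668/-9 ≈ 74.22.

w ≈ 74.2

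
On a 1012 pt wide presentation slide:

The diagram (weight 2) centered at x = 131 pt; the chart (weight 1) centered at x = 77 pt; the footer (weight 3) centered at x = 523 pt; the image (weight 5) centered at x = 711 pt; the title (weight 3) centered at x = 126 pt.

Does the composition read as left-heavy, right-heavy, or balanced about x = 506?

left-heavy

Σw = 2 + 1 + 3 + 5 + 3 = 14.
Σw·x = 2·131 + 1·77 + 3·523 + 5·711 + 3·126 = 5841, so x̄ = 5841/14 ≈ 417.21.
417.2 lies left of the midline 506, so the layout is left-heavy.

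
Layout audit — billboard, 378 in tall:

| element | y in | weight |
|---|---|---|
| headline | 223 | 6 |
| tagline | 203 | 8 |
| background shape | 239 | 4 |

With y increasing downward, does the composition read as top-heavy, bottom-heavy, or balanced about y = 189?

Total weight = 6 + 8 + 4 = 18.
Σw·y = 6·223 + 8·203 + 4·239 = 3918, so ȳ = 3918/18 ≈ 217.67.
Since 217.7 is below (larger y than) 189, the composition reads bottom-heavy.

bottom-heavy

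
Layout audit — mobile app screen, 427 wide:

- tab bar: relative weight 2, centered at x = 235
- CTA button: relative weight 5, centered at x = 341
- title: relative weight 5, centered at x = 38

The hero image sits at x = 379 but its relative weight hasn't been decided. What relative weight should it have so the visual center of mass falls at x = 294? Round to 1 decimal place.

w ≈ 13.7

Fixed elements: Σw = 2 + 5 + 5 = 12, Σw·x = 2·235 + 5·341 + 5·38 = 2365.
Set Σw·x/Σw = 294: (2365 + 379w) = 294·(12 + w).
So w = (294·12 − 2365)/(379 − 294) = 1163/85 ≈ 13.68.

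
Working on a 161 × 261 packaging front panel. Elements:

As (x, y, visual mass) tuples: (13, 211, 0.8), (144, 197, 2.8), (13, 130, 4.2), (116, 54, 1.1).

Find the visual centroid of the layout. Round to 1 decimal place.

Total weight = 0.8 + 2.8 + 4.2 + 1.1 = 8.9.
x-moment: 0.8·13 + 2.8·144 + 4.2·13 + 1.1·116 = 595.8; centroid 595.8/8.9 ≈ 66.94.
y-moment: 0.8·211 + 2.8·197 + 4.2·130 + 1.1·54 = 1325.8; centroid 1325.8/8.9 ≈ 148.97.

(66.9, 149.0)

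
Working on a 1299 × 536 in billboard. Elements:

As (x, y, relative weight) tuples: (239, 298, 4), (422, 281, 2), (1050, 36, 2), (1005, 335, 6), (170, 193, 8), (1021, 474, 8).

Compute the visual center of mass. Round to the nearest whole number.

Σw = 4 + 2 + 2 + 6 + 8 + 8 = 30.
Σw·x = 19458; x̄ = 19458/30 ≈ 648.60.
Σw·y = 9172; ȳ = 9172/30 ≈ 305.73.

(649, 306)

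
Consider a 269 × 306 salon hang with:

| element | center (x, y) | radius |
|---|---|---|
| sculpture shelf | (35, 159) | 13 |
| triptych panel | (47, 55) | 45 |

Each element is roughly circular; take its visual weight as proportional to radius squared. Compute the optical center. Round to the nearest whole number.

r² weights: sculpture shelf 13² = 169, triptych panel 45² = 2025. Total = 2194.
x: (169·35 + 2025·47) / 2194 = 101090 / 2194 ≈ 46.08
y: (169·159 + 2025·55) / 2194 = 138246 / 2194 ≈ 63.01

(46, 63)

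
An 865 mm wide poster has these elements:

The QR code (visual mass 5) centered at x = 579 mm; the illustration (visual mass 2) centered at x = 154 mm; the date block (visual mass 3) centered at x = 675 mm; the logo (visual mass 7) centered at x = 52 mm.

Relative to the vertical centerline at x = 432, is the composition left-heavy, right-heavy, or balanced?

Σw = 5 + 2 + 3 + 7 = 17.
Σw·x = 5·579 + 2·154 + 3·675 + 7·52 = 5592, so x̄ = 5592/17 ≈ 328.94.
Since 328.9 is left of 432, the composition reads left-heavy.

left-heavy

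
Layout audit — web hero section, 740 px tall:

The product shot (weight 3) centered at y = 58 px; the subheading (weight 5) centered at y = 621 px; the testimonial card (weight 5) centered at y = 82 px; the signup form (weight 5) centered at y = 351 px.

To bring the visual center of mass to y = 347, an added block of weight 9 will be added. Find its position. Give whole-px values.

After adding the added block, total weight = 3 + 5 + 5 + 5 + 9 = 27.
y: target moment 27×347 = 9369; current 3·58 + 5·621 + 5·82 + 5·351 = 5444; the added block supplies 3925, so y = 3925/9 ≈ 436.11.

y ≈ 436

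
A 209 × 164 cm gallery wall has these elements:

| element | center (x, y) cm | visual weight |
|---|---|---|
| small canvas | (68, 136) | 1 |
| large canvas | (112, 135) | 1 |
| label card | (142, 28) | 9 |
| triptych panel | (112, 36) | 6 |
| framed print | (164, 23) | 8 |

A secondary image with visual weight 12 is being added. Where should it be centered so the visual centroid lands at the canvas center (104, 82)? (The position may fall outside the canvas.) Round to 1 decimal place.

With the secondary image, Σw becomes 1 + 1 + 9 + 6 + 8 + 12 = 37.
x: need Σw·x = 37·104 = 3848. Existing = 1·68 + 1·112 + 9·142 + 6·112 + 8·164 = 3442. Remainder 406 / 12 ≈ 33.83.
y: need Σw·y = 37·82 = 3034. Existing = 1·136 + 1·135 + 9·28 + 6·36 + 8·23 = 923. Remainder 2111 / 12 ≈ 175.92.

(33.8, 175.9)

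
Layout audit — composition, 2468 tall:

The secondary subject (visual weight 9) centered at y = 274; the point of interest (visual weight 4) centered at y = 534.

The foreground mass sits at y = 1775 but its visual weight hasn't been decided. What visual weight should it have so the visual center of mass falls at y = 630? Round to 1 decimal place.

Known weights sum to 9 + 4 = 13; their moment is 9·274 + 4·534 = 4602.
Balance at y = 630 requires (4602 + w·1775) / (13 + w) = 630.
So w = (630·13 − 4602)/(1775 − 630) = 3588/1145 ≈ 3.13.

w ≈ 3.1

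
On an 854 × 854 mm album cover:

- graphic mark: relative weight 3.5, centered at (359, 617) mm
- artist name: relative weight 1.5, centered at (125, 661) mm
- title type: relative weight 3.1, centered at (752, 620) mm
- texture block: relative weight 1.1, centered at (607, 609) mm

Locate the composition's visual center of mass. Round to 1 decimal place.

Weights sum to 3.5 + 1.5 + 3.1 + 1.1 = 9.2.
x: (3.5·359 + 1.5·125 + 3.1·752 + 1.1·607) / 9.2 = 4442.9 / 9.2 ≈ 482.92
y: (3.5·617 + 1.5·661 + 3.1·620 + 1.1·609) / 9.2 = 5742.9 / 9.2 ≈ 624.23

(482.9, 624.2)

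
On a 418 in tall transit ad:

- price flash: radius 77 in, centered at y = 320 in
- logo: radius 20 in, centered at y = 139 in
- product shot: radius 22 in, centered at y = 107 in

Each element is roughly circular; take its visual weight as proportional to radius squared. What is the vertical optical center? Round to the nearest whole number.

Weights ∝ r²: price flash 77² = 5929, logo 20² = 400, product shot 22² = 484; Σw = 6813.
y: (5929·320 + 400·139 + 484·107) / 6813 = 2004668 / 6813 ≈ 294.24

y ≈ 294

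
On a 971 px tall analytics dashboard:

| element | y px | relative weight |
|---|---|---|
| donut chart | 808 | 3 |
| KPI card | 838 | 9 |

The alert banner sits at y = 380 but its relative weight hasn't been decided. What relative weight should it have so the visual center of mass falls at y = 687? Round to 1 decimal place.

w ≈ 5.6

Known weights sum to 3 + 9 = 12; their moment is 3·808 + 9·838 = 9966.
Balance at y = 687 requires (9966 + w·380) / (12 + w) = 687.
So w = (687·12 − 9966)/(380 − 687) = -1722/-307 ≈ 5.61.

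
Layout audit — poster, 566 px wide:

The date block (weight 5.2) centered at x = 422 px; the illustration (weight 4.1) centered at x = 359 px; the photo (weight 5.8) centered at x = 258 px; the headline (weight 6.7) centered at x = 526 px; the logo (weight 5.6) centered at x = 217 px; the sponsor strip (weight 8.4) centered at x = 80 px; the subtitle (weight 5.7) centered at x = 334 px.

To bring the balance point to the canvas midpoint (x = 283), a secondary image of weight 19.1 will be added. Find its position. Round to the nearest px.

With the secondary image, Σw becomes 5.2 + 4.1 + 5.8 + 6.7 + 5.6 + 8.4 + 5.7 + 19.1 = 60.6.
x: need Σw·x = 60.6·283 = 17149.8. Existing = 5.2·422 + 4.1·359 + 5.8·258 + 6.7·526 + 5.6·217 + 8.4·80 + 5.7·334 = 12477.9. Remainder 4671.9 / 19.1 ≈ 244.60.

x ≈ 245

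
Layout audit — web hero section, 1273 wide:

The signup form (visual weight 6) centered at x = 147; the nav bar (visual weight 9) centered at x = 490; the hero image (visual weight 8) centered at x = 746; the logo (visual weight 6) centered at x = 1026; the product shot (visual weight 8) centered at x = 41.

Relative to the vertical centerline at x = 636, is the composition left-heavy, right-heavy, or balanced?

Σw = 6 + 9 + 8 + 6 + 8 = 37.
x-moment: 6·147 + 9·490 + 8·746 + 6·1026 + 8·41 = 17744; centroid 17744/37 ≈ 479.57.
479.6 lies left of the midline 636, so the layout is left-heavy.

left-heavy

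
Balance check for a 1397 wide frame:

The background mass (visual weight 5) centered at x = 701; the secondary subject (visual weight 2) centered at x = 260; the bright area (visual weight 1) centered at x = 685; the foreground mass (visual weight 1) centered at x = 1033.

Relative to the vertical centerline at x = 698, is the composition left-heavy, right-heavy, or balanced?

left-heavy

Weights sum to 5 + 2 + 1 + 1 = 9.
Σw·x = 5·701 + 2·260 + 1·685 + 1·1033 = 5743, so x̄ = 5743/9 ≈ 638.11.
Since 638.1 is left of 698, the composition reads left-heavy.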